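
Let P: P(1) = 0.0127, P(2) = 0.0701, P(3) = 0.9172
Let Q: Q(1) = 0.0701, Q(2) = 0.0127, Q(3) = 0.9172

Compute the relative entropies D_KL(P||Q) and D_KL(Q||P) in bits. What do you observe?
D_KL(P||Q) = 0.1415 bits, D_KL(Q||P) = 0.1415 bits. The two directions give the same value here, because Q is a self-inverse relabeling of P; in general KL divergence is asymmetric.

D_KL(P||Q) = Σ P(x) log₂(P(x)/Q(x))

Computing term by term:
  P(1)·log₂(P(1)/Q(1)) = 0.0127·log₂(0.0127/0.0701) = -0.03130
  P(2)·log₂(P(2)/Q(2)) = 0.0701·log₂(0.0701/0.0127) = 0.17277
  P(3)·log₂(P(3)/Q(3)) = 0.9172·log₂(0.9172/0.9172) = 0.00000

D_KL(P||Q) = -0.03130 + 0.17277 + 0.00000 = 0.14147 ≈ 0.1415 bits

D_KL(Q||P) = Σ Q(x) log₂(Q(x)/P(x))

Computing term by term:
  Q(1)·log₂(Q(1)/P(1)) = 0.0701·log₂(0.0701/0.0127) = 0.17277
  Q(2)·log₂(Q(2)/P(2)) = 0.0127·log₂(0.0127/0.0701) = -0.03130
  Q(3)·log₂(Q(3)/P(3)) = 0.9172·log₂(0.9172/0.9172) = 0.00000

D_KL(Q||P) = 0.17277 - 0.03130 + 0.00000 = 0.14147 ≈ 0.1415 bits

These ARE equal here. Q is P with outcomes relabeled (Q(1) = P(2), Q(2) = P(1)) by a relabeling that is its own inverse, so the two sums contain exactly the same terms in a different order. This is a special case — KL divergence is not symmetric in general: D_KL(P||Q) ≠ D_KL(Q||P) for most P, Q.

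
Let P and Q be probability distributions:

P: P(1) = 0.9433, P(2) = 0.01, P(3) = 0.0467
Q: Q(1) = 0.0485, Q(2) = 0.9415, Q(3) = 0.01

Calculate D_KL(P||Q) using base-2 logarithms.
4.0772 bits

D_KL(P||Q) = Σ P(x) log₂(P(x)/Q(x))

Computing term by term:
  P(1)·log₂(P(1)/Q(1)) = 0.9433·log₂(0.9433/0.0485) = 4.03889
  P(2)·log₂(P(2)/Q(2)) = 0.01·log₂(0.01/0.9415) = -0.06557
  P(3)·log₂(P(3)/Q(3)) = 0.0467·log₂(0.0467/0.01) = 0.10383

D_KL(P||Q) = 4.03889 - 0.06557 + 0.10383 = 4.07715 ≈ 4.0772 bits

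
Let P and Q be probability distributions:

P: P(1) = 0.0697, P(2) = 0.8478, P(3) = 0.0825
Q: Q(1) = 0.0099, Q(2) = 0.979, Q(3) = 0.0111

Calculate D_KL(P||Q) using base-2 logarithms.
0.2590 bits

D_KL(P||Q) = Σ P(x) log₂(P(x)/Q(x))

Computing term by term:
  P(1)·log₂(P(1)/Q(1)) = 0.0697·log₂(0.0697/0.0099) = 0.19625
  P(2)·log₂(P(2)/Q(2)) = 0.8478·log₂(0.8478/0.979) = -0.17599
  P(3)·log₂(P(3)/Q(3)) = 0.0825·log₂(0.0825/0.0111) = 0.23874

D_KL(P||Q) = 0.19625 - 0.17599 + 0.23874 = 0.25900 ≈ 0.2590 bits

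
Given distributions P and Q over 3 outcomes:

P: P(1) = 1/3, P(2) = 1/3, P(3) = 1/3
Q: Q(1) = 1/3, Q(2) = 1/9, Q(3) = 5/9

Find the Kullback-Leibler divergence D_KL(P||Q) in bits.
0.2827 bits

D_KL(P||Q) = Σ P(x) log₂(P(x)/Q(x))

Computing term by term:
  P(1)·log₂(P(1)/Q(1)) = (1/3)·log₂((1/3)/(1/3)) = 0.00000
  P(2)·log₂(P(2)/Q(2)) = (1/3)·log₂((1/3)/(1/9)) = 0.52832
  P(3)·log₂(P(3)/Q(3)) = (1/3)·log₂((1/3)/(5/9)) = -0.24566

D_KL(P||Q) = 0.00000 + 0.52832 - 0.24566 = 0.28266 ≈ 0.2827 bits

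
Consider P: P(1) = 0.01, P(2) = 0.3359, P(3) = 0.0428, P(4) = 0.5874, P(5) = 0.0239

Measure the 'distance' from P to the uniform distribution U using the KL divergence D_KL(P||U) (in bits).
0.9526 bits

U(i) = 1/5 for all i

D_KL(P||U) = Σ P(x) log₂(P(x) / (1/5))
           = Σ P(x) log₂(P(x)) + log₂(5)
           = log₂(5) - H(P)

H(P) = -Σ P(x) log₂(P(x)):
  -P(1)·log₂(P(1)) = -(0.01)·log₂(0.01) = 0.06644
  -P(2)·log₂(P(2)) = -(0.3359)·log₂(0.3359) = 0.52867
  -P(3)·log₂(P(3)) = -(0.0428)·log₂(0.0428) = 0.19458
  -P(4)·log₂(P(4)) = -(0.5874)·log₂(0.5874) = 0.45088
  -P(5)·log₂(P(5)) = -(0.0239)·log₂(0.0239) = 0.12875
H(P) = 0.06644 + 0.52867 + 0.19458 + 0.45088 + 0.12875 = 1.36932 bits

log₂(5) = 2.32193 bits

D_KL(P||U) = 2.32193 - 1.36932 = 0.95261 ≈ 0.9526 bits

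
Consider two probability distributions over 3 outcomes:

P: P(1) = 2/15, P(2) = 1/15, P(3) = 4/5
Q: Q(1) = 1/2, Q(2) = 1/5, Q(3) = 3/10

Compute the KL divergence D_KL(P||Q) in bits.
0.7721 bits

D_KL(P||Q) = Σ P(x) log₂(P(x)/Q(x))

Computing term by term:
  P(1)·log₂(P(1)/Q(1)) = (2/15)·log₂((2/15)/(1/2)) = -0.25425
  P(2)·log₂(P(2)/Q(2)) = (1/15)·log₂((1/15)/(1/5)) = -0.10566
  P(3)·log₂(P(3)/Q(3)) = (4/5)·log₂((4/5)/(3/10)) = 1.13203

D_KL(P||Q) = -0.25425 - 0.10566 + 1.13203 = 0.77212 ≈ 0.7721 bits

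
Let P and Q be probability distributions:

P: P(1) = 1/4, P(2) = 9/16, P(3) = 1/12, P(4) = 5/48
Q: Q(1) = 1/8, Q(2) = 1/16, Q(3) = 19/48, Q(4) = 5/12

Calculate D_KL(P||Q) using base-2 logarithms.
1.6374 bits

D_KL(P||Q) = Σ P(x) log₂(P(x)/Q(x))

Computing term by term:
  P(1)·log₂(P(1)/Q(1)) = (1/4)·log₂((1/4)/(1/8)) = 0.25000
  P(2)·log₂(P(2)/Q(2)) = (9/16)·log₂((9/16)/(1/16)) = 1.78308
  P(3)·log₂(P(3)/Q(3)) = (1/12)·log₂((1/12)/(19/48)) = -0.18733
  P(4)·log₂(P(4)/Q(4)) = (5/48)·log₂((5/48)/(5/12)) = -0.20833

D_KL(P||Q) = 0.25000 + 1.78308 - 0.18733 - 0.20833 = 1.63742 ≈ 1.6374 bits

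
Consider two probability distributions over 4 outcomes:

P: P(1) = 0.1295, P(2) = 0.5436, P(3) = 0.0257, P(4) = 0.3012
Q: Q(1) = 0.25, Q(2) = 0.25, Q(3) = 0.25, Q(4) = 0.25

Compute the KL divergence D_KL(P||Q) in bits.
0.4829 bits

D_KL(P||Q) = Σ P(x) log₂(P(x)/Q(x))

Computing term by term:
  P(1)·log₂(P(1)/Q(1)) = 0.1295·log₂(0.1295/0.25) = -0.12289
  P(2)·log₂(P(2)/Q(2)) = 0.5436·log₂(0.5436/0.25) = 0.60917
  P(3)·log₂(P(3)/Q(3)) = 0.0257·log₂(0.0257/0.25) = -0.08435
  P(4)·log₂(P(4)/Q(4)) = 0.3012·log₂(0.3012/0.25) = 0.08096

D_KL(P||Q) = -0.12289 + 0.60917 - 0.08435 + 0.08096 = 0.48289 ≈ 0.4829 bits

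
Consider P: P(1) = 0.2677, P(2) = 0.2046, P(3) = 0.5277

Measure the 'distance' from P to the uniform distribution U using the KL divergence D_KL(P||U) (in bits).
0.1210 bits

U(i) = 1/3 for all i

D_KL(P||U) = Σ P(x) log₂(P(x) / (1/3))
           = Σ P(x) log₂(P(x)) + log₂(3)
           = log₂(3) - H(P)

H(P) = -Σ P(x) log₂(P(x)):
  -P(1)·log₂(P(1)) = -(0.2677)·log₂(0.2677) = 0.50898
  -P(2)·log₂(P(2)) = -(0.2046)·log₂(0.2046) = 0.46835
  -P(3)·log₂(P(3)) = -(0.5277)·log₂(0.5277) = 0.48665
H(P) = 0.50898 + 0.46835 + 0.48665 = 1.46398 bits

log₂(3) = 1.58496 bits

D_KL(P||U) = 1.58496 - 1.46398 = 0.12098 ≈ 0.1210 bits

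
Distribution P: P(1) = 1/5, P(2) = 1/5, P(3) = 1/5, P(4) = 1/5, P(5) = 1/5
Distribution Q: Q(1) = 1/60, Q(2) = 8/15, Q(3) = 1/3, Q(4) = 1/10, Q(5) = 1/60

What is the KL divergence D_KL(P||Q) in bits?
1.2036 bits

D_KL(P||Q) = Σ P(x) log₂(P(x)/Q(x))

Computing term by term:
  P(1)·log₂(P(1)/Q(1)) = (1/5)·log₂((1/5)/(1/60)) = 0.71699
  P(2)·log₂(P(2)/Q(2)) = (1/5)·log₂((1/5)/(8/15)) = -0.28301
  P(3)·log₂(P(3)/Q(3)) = (1/5)·log₂((1/5)/(1/3)) = -0.14739
  P(4)·log₂(P(4)/Q(4)) = (1/5)·log₂((1/5)/(1/10)) = 0.20000
  P(5)·log₂(P(5)/Q(5)) = (1/5)·log₂((1/5)/(1/60)) = 0.71699

D_KL(P||Q) = 0.71699 - 0.28301 - 0.14739 + 0.20000 + 0.71699 = 1.20358 ≈ 1.2036 bits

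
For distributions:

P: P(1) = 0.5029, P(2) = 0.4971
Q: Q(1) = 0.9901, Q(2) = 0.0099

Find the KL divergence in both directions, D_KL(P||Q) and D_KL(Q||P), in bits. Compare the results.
D_KL(P||Q) = 2.3171 bits, D_KL(Q||P) = 0.9117 bits. D_KL(P||Q) is larger than D_KL(Q||P) by 1.4054 bits; the two directions differ.

D_KL(P||Q) = Σ P(x) log₂(P(x)/Q(x))

Computing term by term:
  P(1)·log₂(P(1)/Q(1)) = 0.5029·log₂(0.5029/0.9901) = -0.49149
  P(2)·log₂(P(2)/Q(2)) = 0.4971·log₂(0.4971/0.0099) = 2.80860

D_KL(P||Q) = -0.49149 + 2.80860 = 2.31711 ≈ 2.3171 bits

D_KL(Q||P) = Σ Q(x) log₂(Q(x)/P(x))

Computing term by term:
  Q(1)·log₂(Q(1)/P(1)) = 0.9901·log₂(0.9901/0.5029) = 0.96763
  Q(2)·log₂(Q(2)/P(2)) = 0.0099·log₂(0.0099/0.4971) = -0.05593

D_KL(Q||P) = 0.96763 - 0.05593 = 0.91170 ≈ 0.9117 bits

These are NOT equal (difference: 1.4054 bits). KL divergence is asymmetric: D_KL(P||Q) ≠ D_KL(Q||P) in general.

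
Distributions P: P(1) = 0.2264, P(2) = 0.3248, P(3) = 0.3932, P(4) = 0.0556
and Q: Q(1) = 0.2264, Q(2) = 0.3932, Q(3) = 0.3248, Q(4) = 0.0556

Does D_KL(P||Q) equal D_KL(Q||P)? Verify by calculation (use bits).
D_KL(P||Q) = 0.0189 bits, D_KL(Q||P) = 0.0189 bits. Yes — for this pair D_KL(P||Q) = D_KL(Q||P).

D_KL(P||Q) = Σ P(x) log₂(P(x)/Q(x))

Computing term by term:
  P(1)·log₂(P(1)/Q(1)) = 0.2264·log₂(0.2264/0.2264) = 0.00000
  P(2)·log₂(P(2)/Q(2)) = 0.3248·log₂(0.3248/0.3932) = -0.08955
  P(3)·log₂(P(3)/Q(3)) = 0.3932·log₂(0.3932/0.3248) = 0.10841
  P(4)·log₂(P(4)/Q(4)) = 0.0556·log₂(0.0556/0.0556) = 0.00000

D_KL(P||Q) = 0.00000 - 0.08955 + 0.10841 + 0.00000 = 0.01886 ≈ 0.0189 bits

D_KL(Q||P) = Σ Q(x) log₂(Q(x)/P(x))

Computing term by term:
  Q(1)·log₂(Q(1)/P(1)) = 0.2264·log₂(0.2264/0.2264) = 0.00000
  Q(2)·log₂(Q(2)/P(2)) = 0.3932·log₂(0.3932/0.3248) = 0.10841
  Q(3)·log₂(Q(3)/P(3)) = 0.3248·log₂(0.3248/0.3932) = -0.08955
  Q(4)·log₂(Q(4)/P(4)) = 0.0556·log₂(0.0556/0.0556) = 0.00000

D_KL(Q||P) = 0.00000 + 0.10841 - 0.08955 + 0.00000 = 0.01886 ≈ 0.0189 bits

These ARE equal here. Q is P with outcomes relabeled (Q(2) = P(3), Q(3) = P(2)) by a relabeling that is its own inverse, so the two sums contain exactly the same terms in a different order. This is a special case — KL divergence is not symmetric in general: D_KL(P||Q) ≠ D_KL(Q||P) for most P, Q.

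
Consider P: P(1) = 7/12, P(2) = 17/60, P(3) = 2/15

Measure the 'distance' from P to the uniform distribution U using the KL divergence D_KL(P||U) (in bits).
0.2283 bits

U(i) = 1/3 for all i

D_KL(P||U) = Σ P(x) log₂(P(x) / (1/3))
           = Σ P(x) log₂(P(x)) + log₂(3)
           = log₂(3) - H(P)

H(P) = -Σ P(x) log₂(P(x)):
  -P(1)·log₂(P(1)) = -(7/12)·log₂(7/12) = 0.45360
  -P(2)·log₂(P(2)) = -(17/60)·log₂(17/60) = 0.51550
  -P(3)·log₂(P(3)) = -(2/15)·log₂(2/15) = 0.38759
H(P) = 0.45360 + 0.51550 + 0.38759 = 1.35669 bits

log₂(3) = 1.58496 bits

D_KL(P||U) = 1.58496 - 1.35669 = 0.22827 ≈ 0.2283 bits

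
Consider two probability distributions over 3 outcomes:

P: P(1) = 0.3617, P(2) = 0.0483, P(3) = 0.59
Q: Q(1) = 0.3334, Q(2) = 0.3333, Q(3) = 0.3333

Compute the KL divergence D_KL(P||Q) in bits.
0.3940 bits

D_KL(P||Q) = Σ P(x) log₂(P(x)/Q(x))

Computing term by term:
  P(1)·log₂(P(1)/Q(1)) = 0.3617·log₂(0.3617/0.3334) = 0.04251
  P(2)·log₂(P(2)/Q(2)) = 0.0483·log₂(0.0483/0.3333) = -0.13460
  P(3)·log₂(P(3)/Q(3)) = 0.59·log₂(0.59/0.3333) = 0.48610

D_KL(P||Q) = 0.04251 - 0.13460 + 0.48610 = 0.39401 ≈ 0.3940 bits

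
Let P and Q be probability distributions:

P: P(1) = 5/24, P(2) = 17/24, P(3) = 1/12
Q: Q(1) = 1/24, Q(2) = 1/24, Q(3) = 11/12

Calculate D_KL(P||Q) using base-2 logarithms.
3.0907 bits

D_KL(P||Q) = Σ P(x) log₂(P(x)/Q(x))

Computing term by term:
  P(1)·log₂(P(1)/Q(1)) = (5/24)·log₂((5/24)/(1/24)) = 0.48374
  P(2)·log₂(P(2)/Q(2)) = (17/24)·log₂((17/24)/(1/24)) = 2.89529
  P(3)·log₂(P(3)/Q(3)) = (1/12)·log₂((1/12)/(11/12)) = -0.28829

D_KL(P||Q) = 0.48374 + 2.89529 - 0.28829 = 3.09074 ≈ 3.0907 bits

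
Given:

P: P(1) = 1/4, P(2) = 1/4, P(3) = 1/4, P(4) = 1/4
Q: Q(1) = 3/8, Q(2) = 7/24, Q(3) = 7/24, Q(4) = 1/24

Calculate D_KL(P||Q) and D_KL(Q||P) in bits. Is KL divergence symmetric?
D_KL(P||Q) = 0.3888 bits, D_KL(Q||P) = 0.2414 bits. No, KL divergence is not symmetric.

D_KL(P||Q) = Σ P(x) log₂(P(x)/Q(x))

Computing term by term:
  P(1)·log₂(P(1)/Q(1)) = (1/4)·log₂((1/4)/(3/8)) = -0.14624
  P(2)·log₂(P(2)/Q(2)) = (1/4)·log₂((1/4)/(7/24)) = -0.05560
  P(3)·log₂(P(3)/Q(3)) = (1/4)·log₂((1/4)/(7/24)) = -0.05560
  P(4)·log₂(P(4)/Q(4)) = (1/4)·log₂((1/4)/(1/24)) = 0.64624

D_KL(P||Q) = -0.14624 - 0.05560 - 0.05560 + 0.64624 = 0.38880 ≈ 0.3888 bits

D_KL(Q||P) = Σ Q(x) log₂(Q(x)/P(x))

Computing term by term:
  Q(1)·log₂(Q(1)/P(1)) = (3/8)·log₂((3/8)/(1/4)) = 0.21936
  Q(2)·log₂(Q(2)/P(2)) = (7/24)·log₂((7/24)/(1/4)) = 0.06486
  Q(3)·log₂(Q(3)/P(3)) = (7/24)·log₂((7/24)/(1/4)) = 0.06486
  Q(4)·log₂(Q(4)/P(4)) = (1/24)·log₂((1/24)/(1/4)) = -0.10771

D_KL(Q||P) = 0.21936 + 0.06486 + 0.06486 - 0.10771 = 0.24137 ≈ 0.2414 bits

These are NOT equal (difference: 0.1474 bits). KL divergence is asymmetric: D_KL(P||Q) ≠ D_KL(Q||P) in general.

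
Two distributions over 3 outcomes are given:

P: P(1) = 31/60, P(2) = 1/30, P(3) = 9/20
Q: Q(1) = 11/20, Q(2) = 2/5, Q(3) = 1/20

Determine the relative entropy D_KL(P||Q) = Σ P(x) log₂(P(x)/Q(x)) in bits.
1.2604 bits

D_KL(P||Q) = Σ P(x) log₂(P(x)/Q(x))

Computing term by term:
  P(1)·log₂(P(1)/Q(1)) = (31/60)·log₂((31/60)/(11/20)) = -0.04660
  P(2)·log₂(P(2)/Q(2)) = (1/30)·log₂((1/30)/(2/5)) = -0.11950
  P(3)·log₂(P(3)/Q(3)) = (9/20)·log₂((9/20)/(1/20)) = 1.42647

D_KL(P||Q) = -0.04660 - 0.11950 + 1.42647 = 1.26037 ≈ 1.2604 bits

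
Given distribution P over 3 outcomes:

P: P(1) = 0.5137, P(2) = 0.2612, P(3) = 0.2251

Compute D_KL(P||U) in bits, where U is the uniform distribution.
0.1011 bits

U(i) = 1/3 for all i

D_KL(P||U) = Σ P(x) log₂(P(x) / (1/3))
           = Σ P(x) log₂(P(x)) + log₂(3)
           = log₂(3) - H(P)

H(P) = -Σ P(x) log₂(P(x)):
  -P(1)·log₂(P(1)) = -(0.5137)·log₂(0.5137) = 0.49367
  -P(2)·log₂(P(2)) = -(0.2612)·log₂(0.2612) = 0.50589
  -P(3)·log₂(P(3)) = -(0.2251)·log₂(0.2251) = 0.48427
H(P) = 0.49367 + 0.50589 + 0.48427 = 1.48383 bits

log₂(3) = 1.58496 bits

D_KL(P||U) = 1.58496 - 1.48383 = 0.10113 ≈ 0.1011 bits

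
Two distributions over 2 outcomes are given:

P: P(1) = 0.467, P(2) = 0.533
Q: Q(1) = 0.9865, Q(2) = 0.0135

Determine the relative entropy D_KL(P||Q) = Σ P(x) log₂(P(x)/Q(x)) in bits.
2.3227 bits

D_KL(P||Q) = Σ P(x) log₂(P(x)/Q(x))

Computing term by term:
  P(1)·log₂(P(1)/Q(1)) = 0.467·log₂(0.467/0.9865) = -0.50384
  P(2)·log₂(P(2)/Q(2)) = 0.533·log₂(0.533/0.0135) = 2.82655

D_KL(P||Q) = -0.50384 + 2.82655 = 2.32271 ≈ 2.3227 bits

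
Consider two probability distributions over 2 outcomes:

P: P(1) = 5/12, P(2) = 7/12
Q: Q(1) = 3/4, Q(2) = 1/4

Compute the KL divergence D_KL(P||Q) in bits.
0.3597 bits

D_KL(P||Q) = Σ P(x) log₂(P(x)/Q(x))

Computing term by term:
  P(1)·log₂(P(1)/Q(1)) = (5/12)·log₂((5/12)/(3/4)) = -0.35333
  P(2)·log₂(P(2)/Q(2)) = (7/12)·log₂((7/12)/(1/4)) = 0.71306

D_KL(P||Q) = -0.35333 + 0.71306 = 0.35973 ≈ 0.3597 bits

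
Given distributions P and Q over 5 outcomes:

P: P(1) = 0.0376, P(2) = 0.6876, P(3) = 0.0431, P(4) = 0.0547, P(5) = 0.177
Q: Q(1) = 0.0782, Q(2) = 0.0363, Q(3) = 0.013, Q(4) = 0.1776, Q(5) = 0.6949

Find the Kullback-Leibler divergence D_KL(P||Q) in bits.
2.5105 bits

D_KL(P||Q) = Σ P(x) log₂(P(x)/Q(x))

Computing term by term:
  P(1)·log₂(P(1)/Q(1)) = 0.0376·log₂(0.0376/0.0782) = -0.03972
  P(2)·log₂(P(2)/Q(2)) = 0.6876·log₂(0.6876/0.0363) = 2.91785
  P(3)·log₂(P(3)/Q(3)) = 0.0431·log₂(0.0431/0.013) = 0.07453
  P(4)·log₂(P(4)/Q(4)) = 0.0547·log₂(0.0547/0.1776) = -0.09294
  P(5)·log₂(P(5)/Q(5)) = 0.177·log₂(0.177/0.6949) = -0.34923

D_KL(P||Q) = -0.03972 + 2.91785 + 0.07453 - 0.09294 - 0.34923 = 2.51049 ≈ 2.5105 bits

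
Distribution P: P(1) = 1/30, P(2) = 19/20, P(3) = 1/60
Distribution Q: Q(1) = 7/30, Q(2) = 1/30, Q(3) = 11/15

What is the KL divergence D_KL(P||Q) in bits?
4.4067 bits

D_KL(P||Q) = Σ P(x) log₂(P(x)/Q(x))

Computing term by term:
  P(1)·log₂(P(1)/Q(1)) = (1/30)·log₂((1/30)/(7/30)) = -0.09358
  P(2)·log₂(P(2)/Q(2)) = (19/20)·log₂((19/20)/(1/30)) = 4.59125
  P(3)·log₂(P(3)/Q(3)) = (1/60)·log₂((1/60)/(11/15)) = -0.09099

D_KL(P||Q) = -0.09358 + 4.59125 - 0.09099 = 4.40668 ≈ 4.4067 bits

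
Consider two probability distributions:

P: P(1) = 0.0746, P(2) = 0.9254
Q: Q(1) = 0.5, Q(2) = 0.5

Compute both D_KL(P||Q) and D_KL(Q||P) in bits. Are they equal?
D_KL(P||Q) = 0.6171 bits, D_KL(Q||P) = 0.9283 bits. No, they are not equal.

D_KL(P||Q) = Σ P(x) log₂(P(x)/Q(x))

Computing term by term:
  P(1)·log₂(P(1)/Q(1)) = 0.0746·log₂(0.0746/0.5) = -0.20475
  P(2)·log₂(P(2)/Q(2)) = 0.9254·log₂(0.9254/0.5) = 0.82189

D_KL(P||Q) = -0.20475 + 0.82189 = 0.61714 ≈ 0.6171 bits

D_KL(Q||P) = Σ Q(x) log₂(Q(x)/P(x))

Computing term by term:
  Q(1)·log₂(Q(1)/P(1)) = 0.5·log₂(0.5/0.0746) = 1.37234
  Q(2)·log₂(Q(2)/P(2)) = 0.5·log₂(0.5/0.9254) = -0.44407

D_KL(Q||P) = 1.37234 - 0.44407 = 0.92827 ≈ 0.9283 bits

These are NOT equal (difference: 0.3112 bits). KL divergence is asymmetric: D_KL(P||Q) ≠ D_KL(Q||P) in general.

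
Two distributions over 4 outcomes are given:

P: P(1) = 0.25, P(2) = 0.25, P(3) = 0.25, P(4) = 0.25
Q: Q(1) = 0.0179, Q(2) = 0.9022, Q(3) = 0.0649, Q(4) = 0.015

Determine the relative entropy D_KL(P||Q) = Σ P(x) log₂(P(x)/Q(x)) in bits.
1.9892 bits

D_KL(P||Q) = Σ P(x) log₂(P(x)/Q(x))

Computing term by term:
  P(1)·log₂(P(1)/Q(1)) = 0.25·log₂(0.25/0.0179) = 0.95097
  P(2)·log₂(P(2)/Q(2)) = 0.25·log₂(0.25/0.9022) = -0.46288
  P(3)·log₂(P(3)/Q(3)) = 0.25·log₂(0.25/0.0649) = 0.48641
  P(4)·log₂(P(4)/Q(4)) = 0.25·log₂(0.25/0.015) = 1.01472

D_KL(P||Q) = 0.95097 - 0.46288 + 0.48641 + 1.01472 = 1.98922 ≈ 1.9892 bits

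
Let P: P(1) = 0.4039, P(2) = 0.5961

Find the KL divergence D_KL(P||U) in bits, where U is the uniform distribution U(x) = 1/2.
0.0268 bits

U(i) = 1/2 for all i

D_KL(P||U) = Σ P(x) log₂(P(x) / (1/2))
           = Σ P(x) log₂(P(x)) + log₂(2)
           = log₂(2) - H(P)

H(P) = -Σ P(x) log₂(P(x)):
  -P(1)·log₂(P(1)) = -(0.4039)·log₂(0.4039) = 0.52827
  -P(2)·log₂(P(2)) = -(0.5961)·log₂(0.5961) = 0.44491
H(P) = 0.52827 + 0.44491 = 0.97318 bits

log₂(2) = 1.00000 bits

D_KL(P||U) = 1.00000 - 0.97318 = 0.02682 ≈ 0.0268 bits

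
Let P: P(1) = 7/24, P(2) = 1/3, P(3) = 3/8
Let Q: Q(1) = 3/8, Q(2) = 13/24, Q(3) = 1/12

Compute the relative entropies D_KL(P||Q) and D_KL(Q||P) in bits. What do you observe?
D_KL(P||Q) = 0.4745 bits, D_KL(Q||P) = 0.3345 bits. The two directions give different values (D_KL(P||Q) exceeds D_KL(Q||P) by 0.1400 bits): KL divergence is asymmetric.

D_KL(P||Q) = Σ P(x) log₂(P(x)/Q(x))

Computing term by term:
  P(1)·log₂(P(1)/Q(1)) = (7/24)·log₂((7/24)/(3/8)) = -0.10575
  P(2)·log₂(P(2)/Q(2)) = (1/3)·log₂((1/3)/(13/24)) = -0.23348
  P(3)·log₂(P(3)/Q(3)) = (3/8)·log₂((3/8)/(1/12)) = 0.81372

D_KL(P||Q) = -0.10575 - 0.23348 + 0.81372 = 0.47449 ≈ 0.4745 bits

D_KL(Q||P) = Σ Q(x) log₂(Q(x)/P(x))

Computing term by term:
  Q(1)·log₂(Q(1)/P(1)) = (3/8)·log₂((3/8)/(7/24)) = 0.13596
  Q(2)·log₂(Q(2)/P(2)) = (13/24)·log₂((13/24)/(1/3)) = 0.37940
  Q(3)·log₂(Q(3)/P(3)) = (1/12)·log₂((1/12)/(3/8)) = -0.18083

D_KL(Q||P) = 0.13596 + 0.37940 - 0.18083 = 0.33453 ≈ 0.3345 bits

These are NOT equal (difference: 0.1400 bits). KL divergence is asymmetric: D_KL(P||Q) ≠ D_KL(Q||P) in general.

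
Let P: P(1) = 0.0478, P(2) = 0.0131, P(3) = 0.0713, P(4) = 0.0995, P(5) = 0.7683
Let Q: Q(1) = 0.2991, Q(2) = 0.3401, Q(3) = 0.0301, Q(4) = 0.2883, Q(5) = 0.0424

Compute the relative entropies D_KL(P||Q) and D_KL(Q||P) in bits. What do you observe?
D_KL(P||Q) = 2.9591 bits, D_KL(Q||P) = 2.6170 bits. The two directions give different values (D_KL(P||Q) exceeds D_KL(Q||P) by 0.3421 bits): KL divergence is asymmetric.

D_KL(P||Q) = Σ P(x) log₂(P(x)/Q(x))

Computing term by term:
  P(1)·log₂(P(1)/Q(1)) = 0.0478·log₂(0.0478/0.2991) = -0.12646
  P(2)·log₂(P(2)/Q(2)) = 0.0131·log₂(0.0131/0.3401) = -0.06155
  P(3)·log₂(P(3)/Q(3)) = 0.0713·log₂(0.0713/0.0301) = 0.08871
  P(4)·log₂(P(4)/Q(4)) = 0.0995·log₂(0.0995/0.2883) = -0.15271
  P(5)·log₂(P(5)/Q(5)) = 0.7683·log₂(0.7683/0.0424) = 3.21114

D_KL(P||Q) = -0.12646 - 0.06155 + 0.08871 - 0.15271 + 3.21114 = 2.95913 ≈ 2.9591 bits

D_KL(Q||P) = Σ Q(x) log₂(Q(x)/P(x))

Computing term by term:
  Q(1)·log₂(Q(1)/P(1)) = 0.2991·log₂(0.2991/0.0478) = 0.79128
  Q(2)·log₂(Q(2)/P(2)) = 0.3401·log₂(0.3401/0.0131) = 1.59790
  Q(3)·log₂(Q(3)/P(3)) = 0.0301·log₂(0.0301/0.0713) = -0.03745
  Q(4)·log₂(Q(4)/P(4)) = 0.2883·log₂(0.2883/0.0995) = 0.44248
  Q(5)·log₂(Q(5)/P(5)) = 0.0424·log₂(0.0424/0.7683) = -0.17721

D_KL(Q||P) = 0.79128 + 1.59790 - 0.03745 + 0.44248 - 0.17721 = 2.61700 ≈ 2.6170 bits

These are NOT equal (difference: 0.3421 bits). KL divergence is asymmetric: D_KL(P||Q) ≠ D_KL(Q||P) in general.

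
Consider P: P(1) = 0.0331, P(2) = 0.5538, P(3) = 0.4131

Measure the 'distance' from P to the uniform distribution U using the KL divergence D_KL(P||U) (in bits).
0.4232 bits

U(i) = 1/3 for all i

D_KL(P||U) = Σ P(x) log₂(P(x) / (1/3))
           = Σ P(x) log₂(P(x)) + log₂(3)
           = log₂(3) - H(P)

H(P) = -Σ P(x) log₂(P(x)):
  -P(1)·log₂(P(1)) = -(0.0331)·log₂(0.0331) = 0.16275
  -P(2)·log₂(P(2)) = -(0.5538)·log₂(0.5538) = 0.47215
  -P(3)·log₂(P(3)) = -(0.4131)·log₂(0.4131) = 0.52688
H(P) = 0.16275 + 0.47215 + 0.52688 = 1.16178 bits

log₂(3) = 1.58496 bits

D_KL(P||U) = 1.58496 - 1.16178 = 0.42318 ≈ 0.4232 bits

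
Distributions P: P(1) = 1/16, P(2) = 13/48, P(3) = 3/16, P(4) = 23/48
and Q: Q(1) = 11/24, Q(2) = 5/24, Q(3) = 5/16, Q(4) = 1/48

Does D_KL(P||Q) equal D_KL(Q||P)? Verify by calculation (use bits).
D_KL(P||Q) = 1.9522 bits, D_KL(Q||P) = 1.3747 bits. No — D_KL(P||Q) ≠ D_KL(Q||P) for this pair.

D_KL(P||Q) = Σ P(x) log₂(P(x)/Q(x))

Computing term by term:
  P(1)·log₂(P(1)/Q(1)) = (1/16)·log₂((1/16)/(11/24)) = -0.17965
  P(2)·log₂(P(2)/Q(2)) = (13/48)·log₂((13/48)/(5/24)) = 0.10251
  P(3)·log₂(P(3)/Q(3)) = (3/16)·log₂((3/16)/(5/16)) = -0.13818
  P(4)·log₂(P(4)/Q(4)) = (23/48)·log₂((23/48)/(1/48)) = 2.16754

D_KL(P||Q) = -0.17965 + 0.10251 - 0.13818 + 2.16754 = 1.95222 ≈ 1.9522 bits

D_KL(Q||P) = Σ Q(x) log₂(Q(x)/P(x))

Computing term by term:
  Q(1)·log₂(Q(1)/P(1)) = (11/24)·log₂((11/24)/(1/16)) = 1.31747
  Q(2)·log₂(Q(2)/P(2)) = (5/24)·log₂((5/24)/(13/48)) = -0.07886
  Q(3)·log₂(Q(3)/P(3)) = (5/16)·log₂((5/16)/(3/16)) = 0.23030
  Q(4)·log₂(Q(4)/P(4)) = (1/48)·log₂((1/48)/(23/48)) = -0.09424

D_KL(Q||P) = 1.31747 - 0.07886 + 0.23030 - 0.09424 = 1.37467 ≈ 1.3747 bits

These are NOT equal (difference: 0.5775 bits). KL divergence is asymmetric: D_KL(P||Q) ≠ D_KL(Q||P) in general.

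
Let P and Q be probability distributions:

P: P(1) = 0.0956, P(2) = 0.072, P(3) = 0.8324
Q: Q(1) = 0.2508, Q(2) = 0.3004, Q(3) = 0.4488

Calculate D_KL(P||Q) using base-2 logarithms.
0.4604 bits

D_KL(P||Q) = Σ P(x) log₂(P(x)/Q(x))

Computing term by term:
  P(1)·log₂(P(1)/Q(1)) = 0.0956·log₂(0.0956/0.2508) = -0.13302
  P(2)·log₂(P(2)/Q(2)) = 0.072·log₂(0.072/0.3004) = -0.14838
  P(3)·log₂(P(3)/Q(3)) = 0.8324·log₂(0.8324/0.4488) = 0.74184

D_KL(P||Q) = -0.13302 - 0.14838 + 0.74184 = 0.46044 ≈ 0.4604 bits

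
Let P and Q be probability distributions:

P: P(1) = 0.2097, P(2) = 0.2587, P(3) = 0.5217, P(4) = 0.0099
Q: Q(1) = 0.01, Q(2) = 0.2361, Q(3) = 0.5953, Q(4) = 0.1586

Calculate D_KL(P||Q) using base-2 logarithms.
0.8158 bits

D_KL(P||Q) = Σ P(x) log₂(P(x)/Q(x))

Computing term by term:
  P(1)·log₂(P(1)/Q(1)) = 0.2097·log₂(0.2097/0.01) = 0.92064
  P(2)·log₂(P(2)/Q(2)) = 0.2587·log₂(0.2587/0.2361) = 0.03412
  P(3)·log₂(P(3)/Q(3)) = 0.5217·log₂(0.5217/0.5953) = -0.09933
  P(4)·log₂(P(4)/Q(4)) = 0.0099·log₂(0.0099/0.1586) = -0.03962

D_KL(P||Q) = 0.92064 + 0.03412 - 0.09933 - 0.03962 = 0.81581 ≈ 0.8158 bits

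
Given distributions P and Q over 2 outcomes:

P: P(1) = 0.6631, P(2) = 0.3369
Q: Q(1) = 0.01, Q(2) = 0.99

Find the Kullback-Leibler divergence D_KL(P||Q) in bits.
3.4886 bits

D_KL(P||Q) = Σ P(x) log₂(P(x)/Q(x))

Computing term by term:
  P(1)·log₂(P(1)/Q(1)) = 0.6631·log₂(0.6631/0.01) = 4.01252
  P(2)·log₂(P(2)/Q(2)) = 0.3369·log₂(0.3369/0.99) = -0.52392

D_KL(P||Q) = 4.01252 - 0.52392 = 3.48860 ≈ 3.4886 bits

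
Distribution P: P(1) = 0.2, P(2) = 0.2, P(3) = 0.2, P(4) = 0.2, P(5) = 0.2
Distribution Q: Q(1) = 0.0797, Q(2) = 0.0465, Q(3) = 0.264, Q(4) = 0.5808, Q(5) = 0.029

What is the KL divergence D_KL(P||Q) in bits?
0.8559 bits

D_KL(P||Q) = Σ P(x) log₂(P(x)/Q(x))

Computing term by term:
  P(1)·log₂(P(1)/Q(1)) = 0.2·log₂(0.2/0.0797) = 0.26547
  P(2)·log₂(P(2)/Q(2)) = 0.2·log₂(0.2/0.0465) = 0.42094
  P(3)·log₂(P(3)/Q(3)) = 0.2·log₂(0.2/0.264) = -0.08011
  P(4)·log₂(P(4)/Q(4)) = 0.2·log₂(0.2/0.5808) = -0.30761
  P(5)·log₂(P(5)/Q(5)) = 0.2·log₂(0.2/0.029) = 0.55718

D_KL(P||Q) = 0.26547 + 0.42094 - 0.08011 - 0.30761 + 0.55718 = 0.85587 ≈ 0.8559 bits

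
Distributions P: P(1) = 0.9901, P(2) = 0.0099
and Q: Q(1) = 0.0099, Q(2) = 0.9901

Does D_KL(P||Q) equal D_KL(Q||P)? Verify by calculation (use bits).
D_KL(P||Q) = 6.5125 bits, D_KL(Q||P) = 6.5125 bits. Yes — for this pair D_KL(P||Q) = D_KL(Q||P).

D_KL(P||Q) = Σ P(x) log₂(P(x)/Q(x))

Computing term by term:
  P(1)·log₂(P(1)/Q(1)) = 0.9901·log₂(0.9901/0.0099) = 6.57823
  P(2)·log₂(P(2)/Q(2)) = 0.0099·log₂(0.0099/0.9901) = -0.06578

D_KL(P||Q) = 6.57823 - 0.06578 = 6.51245 ≈ 6.5125 bits

D_KL(Q||P) = Σ Q(x) log₂(Q(x)/P(x))

Computing term by term:
  Q(1)·log₂(Q(1)/P(1)) = 0.0099·log₂(0.0099/0.9901) = -0.06578
  Q(2)·log₂(Q(2)/P(2)) = 0.9901·log₂(0.9901/0.0099) = 6.57823

D_KL(Q||P) = -0.06578 + 6.57823 = 6.51245 ≈ 6.5125 bits

These ARE equal here. Q is P with outcomes relabeled (Q(1) = P(2), Q(2) = P(1)) by a relabeling that is its own inverse, so the two sums contain exactly the same terms in a different order. This is a special case — KL divergence is not symmetric in general: D_KL(P||Q) ≠ D_KL(Q||P) for most P, Q.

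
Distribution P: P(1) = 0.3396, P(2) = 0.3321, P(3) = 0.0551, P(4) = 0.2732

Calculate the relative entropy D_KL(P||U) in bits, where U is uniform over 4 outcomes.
0.2009 bits

U(i) = 1/4 for all i

D_KL(P||U) = Σ P(x) log₂(P(x) / (1/4))
           = Σ P(x) log₂(P(x)) + log₂(4)
           = log₂(4) - H(P)

H(P) = -Σ P(x) log₂(P(x)):
  -P(1)·log₂(P(1)) = -(0.3396)·log₂(0.3396) = 0.52913
  -P(2)·log₂(P(2)) = -(0.3321)·log₂(0.3321) = 0.52814
  -P(3)·log₂(P(3)) = -(0.0551)·log₂(0.0551) = 0.23042
  -P(4)·log₂(P(4)) = -(0.2732)·log₂(0.2732) = 0.51142
H(P) = 0.52913 + 0.52814 + 0.23042 + 0.51142 = 1.79911 bits

log₂(4) = 2.00000 bits

D_KL(P||U) = 2.00000 - 1.79911 = 0.20089 ≈ 0.2009 bits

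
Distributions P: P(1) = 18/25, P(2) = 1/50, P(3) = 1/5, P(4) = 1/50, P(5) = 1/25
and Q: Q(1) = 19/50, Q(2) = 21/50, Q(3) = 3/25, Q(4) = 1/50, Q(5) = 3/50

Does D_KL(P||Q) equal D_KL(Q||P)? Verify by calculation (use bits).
D_KL(P||Q) = 0.7000 bits, D_KL(Q||P) = 1.4411 bits. No — D_KL(P||Q) ≠ D_KL(Q||P) for this pair.

D_KL(P||Q) = Σ P(x) log₂(P(x)/Q(x))

Computing term by term:
  P(1)·log₂(P(1)/Q(1)) = (18/25)·log₂((18/25)/(19/50)) = 0.66384
  P(2)·log₂(P(2)/Q(2)) = (1/50)·log₂((1/50)/(21/50)) = -0.08785
  P(3)·log₂(P(3)/Q(3)) = (1/5)·log₂((1/5)/(3/25)) = 0.14739
  P(4)·log₂(P(4)/Q(4)) = (1/50)·log₂((1/50)/(1/50)) = 0.00000
  P(5)·log₂(P(5)/Q(5)) = (1/25)·log₂((1/25)/(3/50)) = -0.02340

D_KL(P||Q) = 0.66384 - 0.08785 + 0.14739 + 0.00000 - 0.02340 = 0.69998 ≈ 0.7000 bits

D_KL(Q||P) = Σ Q(x) log₂(Q(x)/P(x))

Computing term by term:
  Q(1)·log₂(Q(1)/P(1)) = (19/50)·log₂((19/50)/(18/25)) = -0.35036
  Q(2)·log₂(Q(2)/P(2)) = (21/50)·log₂((21/50)/(1/50)) = 1.84477
  Q(3)·log₂(Q(3)/P(3)) = (3/25)·log₂((3/25)/(1/5)) = -0.08844
  Q(4)·log₂(Q(4)/P(4)) = (1/50)·log₂((1/50)/(1/50)) = 0.00000
  Q(5)·log₂(Q(5)/P(5)) = (3/50)·log₂((3/50)/(1/25)) = 0.03510

D_KL(Q||P) = -0.35036 + 1.84477 - 0.08844 + 0.00000 + 0.03510 = 1.44107 ≈ 1.4411 bits

These are NOT equal (difference: 0.7411 bits). KL divergence is asymmetric: D_KL(P||Q) ≠ D_KL(Q||P) in general.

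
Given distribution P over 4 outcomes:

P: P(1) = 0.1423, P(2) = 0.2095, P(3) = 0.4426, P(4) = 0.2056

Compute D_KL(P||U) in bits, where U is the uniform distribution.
0.1376 bits

U(i) = 1/4 for all i

D_KL(P||U) = Σ P(x) log₂(P(x) / (1/4))
           = Σ P(x) log₂(P(x)) + log₂(4)
           = log₂(4) - H(P)

H(P) = -Σ P(x) log₂(P(x)):
  -P(1)·log₂(P(1)) = -(0.1423)·log₂(0.1423) = 0.40029
  -P(2)·log₂(P(2)) = -(0.2095)·log₂(0.2095) = 0.47242
  -P(3)·log₂(P(3)) = -(0.4426)·log₂(0.4426) = 0.52046
  -P(4)·log₂(P(4)) = -(0.2056)·log₂(0.2056) = 0.46920
H(P) = 0.40029 + 0.47242 + 0.52046 + 0.46920 = 1.86237 bits

log₂(4) = 2.00000 bits

D_KL(P||U) = 2.00000 - 1.86237 = 0.13763 ≈ 0.1376 bits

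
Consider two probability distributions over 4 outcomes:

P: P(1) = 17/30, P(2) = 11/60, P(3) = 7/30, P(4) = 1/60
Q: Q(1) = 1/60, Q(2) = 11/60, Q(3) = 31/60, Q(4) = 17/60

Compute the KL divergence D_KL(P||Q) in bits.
2.5472 bits

D_KL(P||Q) = Σ P(x) log₂(P(x)/Q(x))

Computing term by term:
  P(1)·log₂(P(1)/Q(1)) = (17/30)·log₂((17/30)/(1/60)) = 2.88290
  P(2)·log₂(P(2)/Q(2)) = (11/60)·log₂((11/60)/(11/60)) = 0.00000
  P(3)·log₂(P(3)/Q(3)) = (7/30)·log₂((7/30)/(31/60)) = -0.26760
  P(4)·log₂(P(4)/Q(4)) = (1/60)·log₂((1/60)/(17/60)) = -0.06812

D_KL(P||Q) = 2.88290 + 0.00000 - 0.26760 - 0.06812 = 2.54718 ≈ 2.5472 bits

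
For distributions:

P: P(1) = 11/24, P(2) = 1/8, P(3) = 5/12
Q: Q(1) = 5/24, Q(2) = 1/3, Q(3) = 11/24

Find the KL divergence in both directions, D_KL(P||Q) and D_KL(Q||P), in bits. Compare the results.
D_KL(P||Q) = 0.2872 bits, D_KL(Q||P) = 0.2977 bits. D_KL(Q||P) is larger than D_KL(P||Q) by 0.0105 bits; the two directions differ.

D_KL(P||Q) = Σ P(x) log₂(P(x)/Q(x))

Computing term by term:
  P(1)·log₂(P(1)/Q(1)) = (11/24)·log₂((11/24)/(5/24)) = 0.52136
  P(2)·log₂(P(2)/Q(2)) = (1/8)·log₂((1/8)/(1/3)) = -0.17688
  P(3)·log₂(P(3)/Q(3)) = (5/12)·log₂((5/12)/(11/24)) = -0.05729

D_KL(P||Q) = 0.52136 - 0.17688 - 0.05729 = 0.28719 ≈ 0.2872 bits

D_KL(Q||P) = Σ Q(x) log₂(Q(x)/P(x))

Computing term by term:
  Q(1)·log₂(Q(1)/P(1)) = (5/24)·log₂((5/24)/(11/24)) = -0.23698
  Q(2)·log₂(Q(2)/P(2)) = (1/3)·log₂((1/3)/(1/8)) = 0.47168
  Q(3)·log₂(Q(3)/P(3)) = (11/24)·log₂((11/24)/(5/12)) = 0.06302

D_KL(Q||P) = -0.23698 + 0.47168 + 0.06302 = 0.29772 ≈ 0.2977 bits

These are NOT equal (difference: 0.0105 bits). KL divergence is asymmetric: D_KL(P||Q) ≠ D_KL(Q||P) in general.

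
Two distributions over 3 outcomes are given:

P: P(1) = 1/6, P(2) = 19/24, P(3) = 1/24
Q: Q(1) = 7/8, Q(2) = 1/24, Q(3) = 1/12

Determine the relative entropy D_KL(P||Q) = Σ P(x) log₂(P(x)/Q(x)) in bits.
2.9226 bits

D_KL(P||Q) = Σ P(x) log₂(P(x)/Q(x))

Computing term by term:
  P(1)·log₂(P(1)/Q(1)) = (1/6)·log₂((1/6)/(7/8)) = -0.39872
  P(2)·log₂(P(2)/Q(2)) = (19/24)·log₂((19/24)/(1/24)) = 3.36294
  P(3)·log₂(P(3)/Q(3)) = (1/24)·log₂((1/24)/(1/12)) = -0.04167

D_KL(P||Q) = -0.39872 + 3.36294 - 0.04167 = 2.92255 ≈ 2.9226 bits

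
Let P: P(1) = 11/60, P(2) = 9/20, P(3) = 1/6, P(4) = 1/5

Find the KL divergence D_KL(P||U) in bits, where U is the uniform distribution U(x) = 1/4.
0.1377 bits

U(i) = 1/4 for all i

D_KL(P||U) = Σ P(x) log₂(P(x) / (1/4))
           = Σ P(x) log₂(P(x)) + log₂(4)
           = log₂(4) - H(P)

H(P) = -Σ P(x) log₂(P(x)):
  -P(1)·log₂(P(1)) = -(11/60)·log₂(11/60) = 0.44870
  -P(2)·log₂(P(2)) = -(9/20)·log₂(9/20) = 0.51840
  -P(3)·log₂(P(3)) = -(1/6)·log₂(1/6) = 0.43083
  -P(4)·log₂(P(4)) = -(1/5)·log₂(1/5) = 0.46439
H(P) = 0.44870 + 0.51840 + 0.43083 + 0.46439 = 1.86232 bits

log₂(4) = 2.00000 bits

D_KL(P||U) = 2.00000 - 1.86232 = 0.13768 ≈ 0.1377 bits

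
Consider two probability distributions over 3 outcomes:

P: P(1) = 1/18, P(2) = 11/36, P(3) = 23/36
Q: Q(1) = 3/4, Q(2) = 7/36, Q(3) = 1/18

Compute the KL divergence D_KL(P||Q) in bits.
2.2418 bits

D_KL(P||Q) = Σ P(x) log₂(P(x)/Q(x))

Computing term by term:
  P(1)·log₂(P(1)/Q(1)) = (1/18)·log₂((1/18)/(3/4)) = -0.20860
  P(2)·log₂(P(2)/Q(2)) = (11/36)·log₂((11/36)/(7/36)) = 0.19925
  P(3)·log₂(P(3)/Q(3)) = (23/36)·log₂((23/36)/(1/18)) = 2.25116

D_KL(P||Q) = -0.20860 + 0.19925 + 2.25116 = 2.24181 ≈ 2.2418 bits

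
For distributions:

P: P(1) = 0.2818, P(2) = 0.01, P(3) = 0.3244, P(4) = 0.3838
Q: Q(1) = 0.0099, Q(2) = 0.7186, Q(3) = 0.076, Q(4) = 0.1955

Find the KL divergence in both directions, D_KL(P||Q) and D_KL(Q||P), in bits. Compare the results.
D_KL(P||Q) = 2.3524 bits, D_KL(Q||P) = 4.0345 bits. D_KL(Q||P) is larger than D_KL(P||Q) by 1.6821 bits; the two directions differ.

D_KL(P||Q) = Σ P(x) log₂(P(x)/Q(x))

Computing term by term:
  P(1)·log₂(P(1)/Q(1)) = 0.2818·log₂(0.2818/0.0099) = 1.36140
  P(2)·log₂(P(2)/Q(2)) = 0.01·log₂(0.01/0.7186) = -0.06167
  P(3)·log₂(P(3)/Q(3)) = 0.3244·log₂(0.3244/0.076) = 0.67920
  P(4)·log₂(P(4)/Q(4)) = 0.3838·log₂(0.3838/0.1955) = 0.37351

D_KL(P||Q) = 1.36140 - 0.06167 + 0.67920 + 0.37351 = 2.35244 ≈ 2.3524 bits

D_KL(Q||P) = Σ Q(x) log₂(Q(x)/P(x))

Computing term by term:
  Q(1)·log₂(Q(1)/P(1)) = 0.0099·log₂(0.0099/0.2818) = -0.04783
  Q(2)·log₂(Q(2)/P(2)) = 0.7186·log₂(0.7186/0.01) = 4.43169
  Q(3)·log₂(Q(3)/P(3)) = 0.076·log₂(0.076/0.3244) = -0.15912
  Q(4)·log₂(Q(4)/P(4)) = 0.1955·log₂(0.1955/0.3838) = -0.19026

D_KL(Q||P) = -0.04783 + 4.43169 - 0.15912 - 0.19026 = 4.03448 ≈ 4.0345 bits

These are NOT equal (difference: 1.6821 bits). KL divergence is asymmetric: D_KL(P||Q) ≠ D_KL(Q||P) in general.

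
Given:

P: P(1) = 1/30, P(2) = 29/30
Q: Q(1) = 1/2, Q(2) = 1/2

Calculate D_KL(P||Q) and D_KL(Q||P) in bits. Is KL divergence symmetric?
D_KL(P||Q) = 0.7892 bits, D_KL(Q||P) = 1.4779 bits. No, KL divergence is not symmetric.

D_KL(P||Q) = Σ P(x) log₂(P(x)/Q(x))

Computing term by term:
  P(1)·log₂(P(1)/Q(1)) = (1/30)·log₂((1/30)/(1/2)) = -0.13023
  P(2)·log₂(P(2)/Q(2)) = (29/30)·log₂((29/30)/(1/2)) = 0.91939

D_KL(P||Q) = -0.13023 + 0.91939 = 0.78916 ≈ 0.7892 bits

D_KL(Q||P) = Σ Q(x) log₂(Q(x)/P(x))

Computing term by term:
  Q(1)·log₂(Q(1)/P(1)) = (1/2)·log₂((1/2)/(1/30)) = 1.95345
  Q(2)·log₂(Q(2)/P(2)) = (1/2)·log₂((1/2)/(29/30)) = -0.47555

D_KL(Q||P) = 1.95345 - 0.47555 = 1.47790 ≈ 1.4779 bits

These are NOT equal (difference: 0.6887 bits). KL divergence is asymmetric: D_KL(P||Q) ≠ D_KL(Q||P) in general.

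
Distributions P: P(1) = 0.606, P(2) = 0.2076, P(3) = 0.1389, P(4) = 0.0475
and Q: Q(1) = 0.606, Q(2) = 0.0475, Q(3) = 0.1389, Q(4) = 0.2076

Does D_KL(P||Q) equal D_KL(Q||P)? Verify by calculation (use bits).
D_KL(P||Q) = 0.3407 bits, D_KL(Q||P) = 0.3407 bits. Yes — for this pair D_KL(P||Q) = D_KL(Q||P).

D_KL(P||Q) = Σ P(x) log₂(P(x)/Q(x))

Computing term by term:
  P(1)·log₂(P(1)/Q(1)) = 0.606·log₂(0.606/0.606) = 0.00000
  P(2)·log₂(P(2)/Q(2)) = 0.2076·log₂(0.2076/0.0475) = 0.44173
  P(3)·log₂(P(3)/Q(3)) = 0.1389·log₂(0.1389/0.1389) = 0.00000
  P(4)·log₂(P(4)/Q(4)) = 0.0475·log₂(0.0475/0.2076) = -0.10107

D_KL(P||Q) = 0.00000 + 0.44173 + 0.00000 - 0.10107 = 0.34066 ≈ 0.3407 bits

D_KL(Q||P) = Σ Q(x) log₂(Q(x)/P(x))

Computing term by term:
  Q(1)·log₂(Q(1)/P(1)) = 0.606·log₂(0.606/0.606) = 0.00000
  Q(2)·log₂(Q(2)/P(2)) = 0.0475·log₂(0.0475/0.2076) = -0.10107
  Q(3)·log₂(Q(3)/P(3)) = 0.1389·log₂(0.1389/0.1389) = 0.00000
  Q(4)·log₂(Q(4)/P(4)) = 0.2076·log₂(0.2076/0.0475) = 0.44173

D_KL(Q||P) = 0.00000 - 0.10107 + 0.00000 + 0.44173 = 0.34066 ≈ 0.3407 bits

These ARE equal here. Q is P with outcomes relabeled (Q(2) = P(4), Q(4) = P(2)) by a relabeling that is its own inverse, so the two sums contain exactly the same terms in a different order. This is a special case — KL divergence is not symmetric in general: D_KL(P||Q) ≠ D_KL(Q||P) for most P, Q.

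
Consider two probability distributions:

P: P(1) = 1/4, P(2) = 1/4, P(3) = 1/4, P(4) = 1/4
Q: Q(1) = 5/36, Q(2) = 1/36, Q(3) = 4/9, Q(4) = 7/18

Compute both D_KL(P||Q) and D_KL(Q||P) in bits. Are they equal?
D_KL(P||Q) = 0.6376 bits, D_KL(Q||P) = 0.4110 bits. No, they are not equal.

D_KL(P||Q) = Σ P(x) log₂(P(x)/Q(x))

Computing term by term:
  P(1)·log₂(P(1)/Q(1)) = (1/4)·log₂((1/4)/(5/36)) = 0.21200
  P(2)·log₂(P(2)/Q(2)) = (1/4)·log₂((1/4)/(1/36)) = 0.79248
  P(3)·log₂(P(3)/Q(3)) = (1/4)·log₂((1/4)/(4/9)) = -0.20752
  P(4)·log₂(P(4)/Q(4)) = (1/4)·log₂((1/4)/(7/18)) = -0.15936

D_KL(P||Q) = 0.21200 + 0.79248 - 0.20752 - 0.15936 = 0.63760 ≈ 0.6376 bits

D_KL(Q||P) = Σ Q(x) log₂(Q(x)/P(x))

Computing term by term:
  Q(1)·log₂(Q(1)/P(1)) = (5/36)·log₂((5/36)/(1/4)) = -0.11778
  Q(2)·log₂(Q(2)/P(2)) = (1/36)·log₂((1/36)/(1/4)) = -0.08805
  Q(3)·log₂(Q(3)/P(3)) = (4/9)·log₂((4/9)/(1/4)) = 0.36892
  Q(4)·log₂(Q(4)/P(4)) = (7/18)·log₂((7/18)/(1/4)) = 0.24789

D_KL(Q||P) = -0.11778 - 0.08805 + 0.36892 + 0.24789 = 0.41098 ≈ 0.4110 bits

These are NOT equal (difference: 0.2266 bits). KL divergence is asymmetric: D_KL(P||Q) ≠ D_KL(Q||P) in general.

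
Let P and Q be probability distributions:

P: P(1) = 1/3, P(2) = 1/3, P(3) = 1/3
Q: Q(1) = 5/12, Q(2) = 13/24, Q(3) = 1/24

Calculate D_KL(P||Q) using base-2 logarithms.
0.6592 bits

D_KL(P||Q) = Σ P(x) log₂(P(x)/Q(x))

Computing term by term:
  P(1)·log₂(P(1)/Q(1)) = (1/3)·log₂((1/3)/(5/12)) = -0.10731
  P(2)·log₂(P(2)/Q(2)) = (1/3)·log₂((1/3)/(13/24)) = -0.23348
  P(3)·log₂(P(3)/Q(3)) = (1/3)·log₂((1/3)/(1/24)) = 1.00000

D_KL(P||Q) = -0.10731 - 0.23348 + 1.00000 = 0.65921 ≈ 0.6592 bits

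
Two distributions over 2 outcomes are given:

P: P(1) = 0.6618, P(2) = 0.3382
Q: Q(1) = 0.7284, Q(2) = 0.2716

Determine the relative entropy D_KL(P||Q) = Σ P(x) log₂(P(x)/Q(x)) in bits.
0.0155 bits

D_KL(P||Q) = Σ P(x) log₂(P(x)/Q(x))

Computing term by term:
  P(1)·log₂(P(1)/Q(1)) = 0.6618·log₂(0.6618/0.7284) = -0.09155
  P(2)·log₂(P(2)/Q(2)) = 0.3382·log₂(0.3382/0.2716) = 0.10700

D_KL(P||Q) = -0.09155 + 0.10700 = 0.01545 ≈ 0.0155 bits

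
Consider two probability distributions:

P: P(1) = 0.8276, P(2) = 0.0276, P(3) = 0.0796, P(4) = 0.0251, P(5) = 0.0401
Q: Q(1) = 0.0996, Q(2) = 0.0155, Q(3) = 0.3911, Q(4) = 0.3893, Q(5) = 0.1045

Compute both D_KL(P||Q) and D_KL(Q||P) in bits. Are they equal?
D_KL(P||Q) = 2.2136 bits, D_KL(Q||P) = 2.2652 bits. No, they are not equal.

D_KL(P||Q) = Σ P(x) log₂(P(x)/Q(x))

Computing term by term:
  P(1)·log₂(P(1)/Q(1)) = 0.8276·log₂(0.8276/0.0996) = 2.52808
  P(2)·log₂(P(2)/Q(2)) = 0.0276·log₂(0.0276/0.0155) = 0.02297
  P(3)·log₂(P(3)/Q(3)) = 0.0796·log₂(0.0796/0.3911) = -0.18282
  P(4)·log₂(P(4)/Q(4)) = 0.0251·log₂(0.0251/0.3893) = -0.09927
  P(5)·log₂(P(5)/Q(5)) = 0.0401·log₂(0.0401/0.1045) = -0.05541

D_KL(P||Q) = 2.52808 + 0.02297 - 0.18282 - 0.09927 - 0.05541 = 2.21355 ≈ 2.2136 bits

D_KL(Q||P) = Σ Q(x) log₂(Q(x)/P(x))

Computing term by term:
  Q(1)·log₂(Q(1)/P(1)) = 0.0996·log₂(0.0996/0.8276) = -0.30425
  Q(2)·log₂(Q(2)/P(2)) = 0.0155·log₂(0.0155/0.0276) = -0.01290
  Q(3)·log₂(Q(3)/P(3)) = 0.3911·log₂(0.3911/0.0796) = 0.89824
  Q(4)·log₂(Q(4)/P(4)) = 0.3893·log₂(0.3893/0.0251) = 1.53973
  Q(5)·log₂(Q(5)/P(5)) = 0.1045·log₂(0.1045/0.0401) = 0.14440

D_KL(Q||P) = -0.30425 - 0.01290 + 0.89824 + 1.53973 + 0.14440 = 2.26522 ≈ 2.2652 bits

These are NOT equal (difference: 0.0516 bits). KL divergence is asymmetric: D_KL(P||Q) ≠ D_KL(Q||P) in general.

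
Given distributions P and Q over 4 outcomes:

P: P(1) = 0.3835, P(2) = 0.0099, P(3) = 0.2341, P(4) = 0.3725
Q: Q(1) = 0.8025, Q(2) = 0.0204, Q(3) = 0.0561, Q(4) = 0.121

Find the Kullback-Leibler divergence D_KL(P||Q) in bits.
0.6679 bits

D_KL(P||Q) = Σ P(x) log₂(P(x)/Q(x))

Computing term by term:
  P(1)·log₂(P(1)/Q(1)) = 0.3835·log₂(0.3835/0.8025) = -0.40853
  P(2)·log₂(P(2)/Q(2)) = 0.0099·log₂(0.0099/0.0204) = -0.01033
  P(3)·log₂(P(3)/Q(3)) = 0.2341·log₂(0.2341/0.0561) = 0.48249
  P(4)·log₂(P(4)/Q(4)) = 0.3725·log₂(0.3725/0.121) = 0.60428

D_KL(P||Q) = -0.40853 - 0.01033 + 0.48249 + 0.60428 = 0.66791 ≈ 0.6679 bits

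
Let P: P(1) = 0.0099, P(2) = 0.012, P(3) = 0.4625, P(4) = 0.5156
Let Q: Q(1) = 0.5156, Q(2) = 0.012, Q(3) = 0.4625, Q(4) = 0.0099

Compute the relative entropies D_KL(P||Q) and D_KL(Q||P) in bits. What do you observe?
D_KL(P||Q) = 2.8838 bits, D_KL(Q||P) = 2.8838 bits. The two directions give the same value here, because Q is a self-inverse relabeling of P; in general KL divergence is asymmetric.

D_KL(P||Q) = Σ P(x) log₂(P(x)/Q(x))

Computing term by term:
  P(1)·log₂(P(1)/Q(1)) = 0.0099·log₂(0.0099/0.5156) = -0.05646
  P(2)·log₂(P(2)/Q(2)) = 0.012·log₂(0.012/0.012) = 0.00000
  P(3)·log₂(P(3)/Q(3)) = 0.4625·log₂(0.4625/0.4625) = 0.00000
  P(4)·log₂(P(4)/Q(4)) = 0.5156·log₂(0.5156/0.0099) = 2.94030

D_KL(P||Q) = -0.05646 + 0.00000 + 0.00000 + 2.94030 = 2.88384 ≈ 2.8838 bits

D_KL(Q||P) = Σ Q(x) log₂(Q(x)/P(x))

Computing term by term:
  Q(1)·log₂(Q(1)/P(1)) = 0.5156·log₂(0.5156/0.0099) = 2.94030
  Q(2)·log₂(Q(2)/P(2)) = 0.012·log₂(0.012/0.012) = 0.00000
  Q(3)·log₂(Q(3)/P(3)) = 0.4625·log₂(0.4625/0.4625) = 0.00000
  Q(4)·log₂(Q(4)/P(4)) = 0.0099·log₂(0.0099/0.5156) = -0.05646

D_KL(Q||P) = 2.94030 + 0.00000 + 0.00000 - 0.05646 = 2.88384 ≈ 2.8838 bits

These ARE equal here. Q is P with outcomes relabeled (Q(1) = P(4), Q(4) = P(1)) by a relabeling that is its own inverse, so the two sums contain exactly the same terms in a different order. This is a special case — KL divergence is not symmetric in general: D_KL(P||Q) ≠ D_KL(Q||P) for most P, Q.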